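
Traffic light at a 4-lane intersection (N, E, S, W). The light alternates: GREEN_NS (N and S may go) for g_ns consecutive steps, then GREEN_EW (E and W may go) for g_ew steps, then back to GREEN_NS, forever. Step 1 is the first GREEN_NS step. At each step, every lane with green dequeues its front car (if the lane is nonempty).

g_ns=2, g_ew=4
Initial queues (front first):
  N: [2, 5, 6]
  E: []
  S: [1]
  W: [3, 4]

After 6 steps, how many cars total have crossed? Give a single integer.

Step 1 [NS]: N:car2-GO,E:wait,S:car1-GO,W:wait | queues: N=2 E=0 S=0 W=2
Step 2 [NS]: N:car5-GO,E:wait,S:empty,W:wait | queues: N=1 E=0 S=0 W=2
Step 3 [EW]: N:wait,E:empty,S:wait,W:car3-GO | queues: N=1 E=0 S=0 W=1
Step 4 [EW]: N:wait,E:empty,S:wait,W:car4-GO | queues: N=1 E=0 S=0 W=0
Step 5 [EW]: N:wait,E:empty,S:wait,W:empty | queues: N=1 E=0 S=0 W=0
Step 6 [EW]: N:wait,E:empty,S:wait,W:empty | queues: N=1 E=0 S=0 W=0
Cars crossed by step 6: 5

Answer: 5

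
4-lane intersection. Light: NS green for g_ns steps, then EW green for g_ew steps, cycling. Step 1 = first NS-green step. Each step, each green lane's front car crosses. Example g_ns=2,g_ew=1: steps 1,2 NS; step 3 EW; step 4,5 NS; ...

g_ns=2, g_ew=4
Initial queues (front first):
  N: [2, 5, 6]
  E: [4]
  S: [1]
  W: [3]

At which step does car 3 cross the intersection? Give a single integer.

Step 1 [NS]: N:car2-GO,E:wait,S:car1-GO,W:wait | queues: N=2 E=1 S=0 W=1
Step 2 [NS]: N:car5-GO,E:wait,S:empty,W:wait | queues: N=1 E=1 S=0 W=1
Step 3 [EW]: N:wait,E:car4-GO,S:wait,W:car3-GO | queues: N=1 E=0 S=0 W=0
Step 4 [EW]: N:wait,E:empty,S:wait,W:empty | queues: N=1 E=0 S=0 W=0
Step 5 [EW]: N:wait,E:empty,S:wait,W:empty | queues: N=1 E=0 S=0 W=0
Step 6 [EW]: N:wait,E:empty,S:wait,W:empty | queues: N=1 E=0 S=0 W=0
Step 7 [NS]: N:car6-GO,E:wait,S:empty,W:wait | queues: N=0 E=0 S=0 W=0
Car 3 crosses at step 3

3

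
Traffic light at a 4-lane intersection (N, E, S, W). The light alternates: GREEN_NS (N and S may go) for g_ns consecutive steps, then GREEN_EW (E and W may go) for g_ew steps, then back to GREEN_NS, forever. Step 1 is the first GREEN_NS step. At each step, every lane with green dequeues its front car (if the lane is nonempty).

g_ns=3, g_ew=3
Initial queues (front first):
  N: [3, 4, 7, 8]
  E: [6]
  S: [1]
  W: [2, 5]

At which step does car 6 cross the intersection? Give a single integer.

Step 1 [NS]: N:car3-GO,E:wait,S:car1-GO,W:wait | queues: N=3 E=1 S=0 W=2
Step 2 [NS]: N:car4-GO,E:wait,S:empty,W:wait | queues: N=2 E=1 S=0 W=2
Step 3 [NS]: N:car7-GO,E:wait,S:empty,W:wait | queues: N=1 E=1 S=0 W=2
Step 4 [EW]: N:wait,E:car6-GO,S:wait,W:car2-GO | queues: N=1 E=0 S=0 W=1
Step 5 [EW]: N:wait,E:empty,S:wait,W:car5-GO | queues: N=1 E=0 S=0 W=0
Step 6 [EW]: N:wait,E:empty,S:wait,W:empty | queues: N=1 E=0 S=0 W=0
Step 7 [NS]: N:car8-GO,E:wait,S:empty,W:wait | queues: N=0 E=0 S=0 W=0
Car 6 crosses at step 4

4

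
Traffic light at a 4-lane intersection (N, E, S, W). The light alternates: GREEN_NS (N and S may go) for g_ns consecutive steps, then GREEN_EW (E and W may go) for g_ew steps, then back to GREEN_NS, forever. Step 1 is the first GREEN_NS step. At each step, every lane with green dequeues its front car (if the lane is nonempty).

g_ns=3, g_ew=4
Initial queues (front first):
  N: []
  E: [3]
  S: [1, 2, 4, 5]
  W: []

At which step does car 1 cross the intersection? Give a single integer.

Step 1 [NS]: N:empty,E:wait,S:car1-GO,W:wait | queues: N=0 E=1 S=3 W=0
Step 2 [NS]: N:empty,E:wait,S:car2-GO,W:wait | queues: N=0 E=1 S=2 W=0
Step 3 [NS]: N:empty,E:wait,S:car4-GO,W:wait | queues: N=0 E=1 S=1 W=0
Step 4 [EW]: N:wait,E:car3-GO,S:wait,W:empty | queues: N=0 E=0 S=1 W=0
Step 5 [EW]: N:wait,E:empty,S:wait,W:empty | queues: N=0 E=0 S=1 W=0
Step 6 [EW]: N:wait,E:empty,S:wait,W:empty | queues: N=0 E=0 S=1 W=0
Step 7 [EW]: N:wait,E:empty,S:wait,W:empty | queues: N=0 E=0 S=1 W=0
Step 8 [NS]: N:empty,E:wait,S:car5-GO,W:wait | queues: N=0 E=0 S=0 W=0
Car 1 crosses at step 1

1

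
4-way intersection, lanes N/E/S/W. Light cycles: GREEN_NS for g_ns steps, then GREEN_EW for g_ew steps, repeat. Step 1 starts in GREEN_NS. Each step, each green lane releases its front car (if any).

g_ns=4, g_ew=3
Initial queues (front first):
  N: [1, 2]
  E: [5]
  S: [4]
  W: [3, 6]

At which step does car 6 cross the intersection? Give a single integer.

Step 1 [NS]: N:car1-GO,E:wait,S:car4-GO,W:wait | queues: N=1 E=1 S=0 W=2
Step 2 [NS]: N:car2-GO,E:wait,S:empty,W:wait | queues: N=0 E=1 S=0 W=2
Step 3 [NS]: N:empty,E:wait,S:empty,W:wait | queues: N=0 E=1 S=0 W=2
Step 4 [NS]: N:empty,E:wait,S:empty,W:wait | queues: N=0 E=1 S=0 W=2
Step 5 [EW]: N:wait,E:car5-GO,S:wait,W:car3-GO | queues: N=0 E=0 S=0 W=1
Step 6 [EW]: N:wait,E:empty,S:wait,W:car6-GO | queues: N=0 E=0 S=0 W=0
Car 6 crosses at step 6

6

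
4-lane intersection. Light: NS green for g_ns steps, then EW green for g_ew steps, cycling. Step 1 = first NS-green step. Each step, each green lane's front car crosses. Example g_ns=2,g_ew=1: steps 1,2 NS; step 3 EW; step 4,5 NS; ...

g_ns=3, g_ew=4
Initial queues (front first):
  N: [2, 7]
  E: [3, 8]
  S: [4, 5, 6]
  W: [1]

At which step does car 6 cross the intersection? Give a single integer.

Step 1 [NS]: N:car2-GO,E:wait,S:car4-GO,W:wait | queues: N=1 E=2 S=2 W=1
Step 2 [NS]: N:car7-GO,E:wait,S:car5-GO,W:wait | queues: N=0 E=2 S=1 W=1
Step 3 [NS]: N:empty,E:wait,S:car6-GO,W:wait | queues: N=0 E=2 S=0 W=1
Step 4 [EW]: N:wait,E:car3-GO,S:wait,W:car1-GO | queues: N=0 E=1 S=0 W=0
Step 5 [EW]: N:wait,E:car8-GO,S:wait,W:empty | queues: N=0 E=0 S=0 W=0
Car 6 crosses at step 3

3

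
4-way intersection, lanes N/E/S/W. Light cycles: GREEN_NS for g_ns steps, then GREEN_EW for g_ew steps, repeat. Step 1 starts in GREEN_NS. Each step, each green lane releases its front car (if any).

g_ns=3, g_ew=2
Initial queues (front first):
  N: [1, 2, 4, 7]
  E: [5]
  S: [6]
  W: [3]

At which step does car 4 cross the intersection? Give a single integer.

Step 1 [NS]: N:car1-GO,E:wait,S:car6-GO,W:wait | queues: N=3 E=1 S=0 W=1
Step 2 [NS]: N:car2-GO,E:wait,S:empty,W:wait | queues: N=2 E=1 S=0 W=1
Step 3 [NS]: N:car4-GO,E:wait,S:empty,W:wait | queues: N=1 E=1 S=0 W=1
Step 4 [EW]: N:wait,E:car5-GO,S:wait,W:car3-GO | queues: N=1 E=0 S=0 W=0
Step 5 [EW]: N:wait,E:empty,S:wait,W:empty | queues: N=1 E=0 S=0 W=0
Step 6 [NS]: N:car7-GO,E:wait,S:empty,W:wait | queues: N=0 E=0 S=0 W=0
Car 4 crosses at step 3

3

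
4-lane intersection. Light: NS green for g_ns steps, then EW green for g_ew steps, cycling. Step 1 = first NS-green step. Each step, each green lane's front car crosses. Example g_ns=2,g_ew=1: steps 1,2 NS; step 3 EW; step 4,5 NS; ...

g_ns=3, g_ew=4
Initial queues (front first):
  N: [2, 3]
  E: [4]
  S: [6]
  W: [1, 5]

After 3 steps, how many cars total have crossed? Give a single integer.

Answer: 3

Derivation:
Step 1 [NS]: N:car2-GO,E:wait,S:car6-GO,W:wait | queues: N=1 E=1 S=0 W=2
Step 2 [NS]: N:car3-GO,E:wait,S:empty,W:wait | queues: N=0 E=1 S=0 W=2
Step 3 [NS]: N:empty,E:wait,S:empty,W:wait | queues: N=0 E=1 S=0 W=2
Cars crossed by step 3: 3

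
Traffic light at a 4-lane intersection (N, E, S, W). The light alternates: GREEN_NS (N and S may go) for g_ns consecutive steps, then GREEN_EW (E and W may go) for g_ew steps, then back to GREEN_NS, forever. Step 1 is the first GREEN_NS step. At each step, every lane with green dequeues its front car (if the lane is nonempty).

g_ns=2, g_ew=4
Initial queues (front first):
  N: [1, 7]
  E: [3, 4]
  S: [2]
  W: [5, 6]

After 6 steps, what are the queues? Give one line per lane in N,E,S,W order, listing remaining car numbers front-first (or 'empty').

Step 1 [NS]: N:car1-GO,E:wait,S:car2-GO,W:wait | queues: N=1 E=2 S=0 W=2
Step 2 [NS]: N:car7-GO,E:wait,S:empty,W:wait | queues: N=0 E=2 S=0 W=2
Step 3 [EW]: N:wait,E:car3-GO,S:wait,W:car5-GO | queues: N=0 E=1 S=0 W=1
Step 4 [EW]: N:wait,E:car4-GO,S:wait,W:car6-GO | queues: N=0 E=0 S=0 W=0

N: empty
E: empty
S: empty
W: empty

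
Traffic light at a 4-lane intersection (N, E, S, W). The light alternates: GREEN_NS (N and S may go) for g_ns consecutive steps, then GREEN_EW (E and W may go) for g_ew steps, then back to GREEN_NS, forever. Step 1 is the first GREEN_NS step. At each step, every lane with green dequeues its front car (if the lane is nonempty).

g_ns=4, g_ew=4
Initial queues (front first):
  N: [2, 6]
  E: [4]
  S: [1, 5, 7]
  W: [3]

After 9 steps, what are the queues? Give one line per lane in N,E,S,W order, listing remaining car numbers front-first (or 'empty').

Step 1 [NS]: N:car2-GO,E:wait,S:car1-GO,W:wait | queues: N=1 E=1 S=2 W=1
Step 2 [NS]: N:car6-GO,E:wait,S:car5-GO,W:wait | queues: N=0 E=1 S=1 W=1
Step 3 [NS]: N:empty,E:wait,S:car7-GO,W:wait | queues: N=0 E=1 S=0 W=1
Step 4 [NS]: N:empty,E:wait,S:empty,W:wait | queues: N=0 E=1 S=0 W=1
Step 5 [EW]: N:wait,E:car4-GO,S:wait,W:car3-GO | queues: N=0 E=0 S=0 W=0

N: empty
E: empty
S: empty
W: empty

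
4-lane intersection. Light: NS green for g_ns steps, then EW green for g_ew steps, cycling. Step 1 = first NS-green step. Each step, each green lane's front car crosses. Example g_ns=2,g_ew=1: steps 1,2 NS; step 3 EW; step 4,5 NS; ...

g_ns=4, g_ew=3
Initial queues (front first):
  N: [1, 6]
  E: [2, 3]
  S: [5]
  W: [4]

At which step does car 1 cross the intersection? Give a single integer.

Step 1 [NS]: N:car1-GO,E:wait,S:car5-GO,W:wait | queues: N=1 E=2 S=0 W=1
Step 2 [NS]: N:car6-GO,E:wait,S:empty,W:wait | queues: N=0 E=2 S=0 W=1
Step 3 [NS]: N:empty,E:wait,S:empty,W:wait | queues: N=0 E=2 S=0 W=1
Step 4 [NS]: N:empty,E:wait,S:empty,W:wait | queues: N=0 E=2 S=0 W=1
Step 5 [EW]: N:wait,E:car2-GO,S:wait,W:car4-GO | queues: N=0 E=1 S=0 W=0
Step 6 [EW]: N:wait,E:car3-GO,S:wait,W:empty | queues: N=0 E=0 S=0 W=0
Car 1 crosses at step 1

1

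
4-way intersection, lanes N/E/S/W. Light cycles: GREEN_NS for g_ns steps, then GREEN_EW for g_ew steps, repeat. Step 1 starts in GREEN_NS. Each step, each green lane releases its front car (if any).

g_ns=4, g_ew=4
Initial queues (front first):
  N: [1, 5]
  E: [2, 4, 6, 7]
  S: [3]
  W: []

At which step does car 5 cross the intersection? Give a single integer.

Step 1 [NS]: N:car1-GO,E:wait,S:car3-GO,W:wait | queues: N=1 E=4 S=0 W=0
Step 2 [NS]: N:car5-GO,E:wait,S:empty,W:wait | queues: N=0 E=4 S=0 W=0
Step 3 [NS]: N:empty,E:wait,S:empty,W:wait | queues: N=0 E=4 S=0 W=0
Step 4 [NS]: N:empty,E:wait,S:empty,W:wait | queues: N=0 E=4 S=0 W=0
Step 5 [EW]: N:wait,E:car2-GO,S:wait,W:empty | queues: N=0 E=3 S=0 W=0
Step 6 [EW]: N:wait,E:car4-GO,S:wait,W:empty | queues: N=0 E=2 S=0 W=0
Step 7 [EW]: N:wait,E:car6-GO,S:wait,W:empty | queues: N=0 E=1 S=0 W=0
Step 8 [EW]: N:wait,E:car7-GO,S:wait,W:empty | queues: N=0 E=0 S=0 W=0
Car 5 crosses at step 2

2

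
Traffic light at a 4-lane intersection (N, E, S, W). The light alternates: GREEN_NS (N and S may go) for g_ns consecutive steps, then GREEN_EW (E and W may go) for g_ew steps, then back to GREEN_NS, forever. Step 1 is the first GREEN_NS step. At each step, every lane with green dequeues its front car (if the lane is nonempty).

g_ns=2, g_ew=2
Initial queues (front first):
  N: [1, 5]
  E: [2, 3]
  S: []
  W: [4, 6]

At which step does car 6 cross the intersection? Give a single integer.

Step 1 [NS]: N:car1-GO,E:wait,S:empty,W:wait | queues: N=1 E=2 S=0 W=2
Step 2 [NS]: N:car5-GO,E:wait,S:empty,W:wait | queues: N=0 E=2 S=0 W=2
Step 3 [EW]: N:wait,E:car2-GO,S:wait,W:car4-GO | queues: N=0 E=1 S=0 W=1
Step 4 [EW]: N:wait,E:car3-GO,S:wait,W:car6-GO | queues: N=0 E=0 S=0 W=0
Car 6 crosses at step 4

4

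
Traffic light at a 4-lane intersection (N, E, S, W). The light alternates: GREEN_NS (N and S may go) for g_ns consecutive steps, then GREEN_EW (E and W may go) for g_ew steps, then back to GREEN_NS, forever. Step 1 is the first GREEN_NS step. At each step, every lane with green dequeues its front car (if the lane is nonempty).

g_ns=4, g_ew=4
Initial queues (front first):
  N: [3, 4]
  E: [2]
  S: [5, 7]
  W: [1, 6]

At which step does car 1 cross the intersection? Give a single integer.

Step 1 [NS]: N:car3-GO,E:wait,S:car5-GO,W:wait | queues: N=1 E=1 S=1 W=2
Step 2 [NS]: N:car4-GO,E:wait,S:car7-GO,W:wait | queues: N=0 E=1 S=0 W=2
Step 3 [NS]: N:empty,E:wait,S:empty,W:wait | queues: N=0 E=1 S=0 W=2
Step 4 [NS]: N:empty,E:wait,S:empty,W:wait | queues: N=0 E=1 S=0 W=2
Step 5 [EW]: N:wait,E:car2-GO,S:wait,W:car1-GO | queues: N=0 E=0 S=0 W=1
Step 6 [EW]: N:wait,E:empty,S:wait,W:car6-GO | queues: N=0 E=0 S=0 W=0
Car 1 crosses at step 5

5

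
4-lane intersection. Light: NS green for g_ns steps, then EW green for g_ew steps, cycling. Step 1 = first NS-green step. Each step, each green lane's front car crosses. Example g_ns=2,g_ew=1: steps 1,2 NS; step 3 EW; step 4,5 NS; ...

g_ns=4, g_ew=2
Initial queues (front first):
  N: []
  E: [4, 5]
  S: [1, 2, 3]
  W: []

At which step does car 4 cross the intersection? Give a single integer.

Step 1 [NS]: N:empty,E:wait,S:car1-GO,W:wait | queues: N=0 E=2 S=2 W=0
Step 2 [NS]: N:empty,E:wait,S:car2-GO,W:wait | queues: N=0 E=2 S=1 W=0
Step 3 [NS]: N:empty,E:wait,S:car3-GO,W:wait | queues: N=0 E=2 S=0 W=0
Step 4 [NS]: N:empty,E:wait,S:empty,W:wait | queues: N=0 E=2 S=0 W=0
Step 5 [EW]: N:wait,E:car4-GO,S:wait,W:empty | queues: N=0 E=1 S=0 W=0
Step 6 [EW]: N:wait,E:car5-GO,S:wait,W:empty | queues: N=0 E=0 S=0 W=0
Car 4 crosses at step 5

5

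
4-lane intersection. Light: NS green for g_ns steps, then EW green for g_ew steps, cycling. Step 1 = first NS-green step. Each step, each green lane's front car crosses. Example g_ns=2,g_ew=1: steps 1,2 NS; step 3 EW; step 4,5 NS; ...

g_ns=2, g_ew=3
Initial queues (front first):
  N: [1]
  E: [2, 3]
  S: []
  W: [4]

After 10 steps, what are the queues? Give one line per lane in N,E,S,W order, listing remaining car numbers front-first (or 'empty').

Step 1 [NS]: N:car1-GO,E:wait,S:empty,W:wait | queues: N=0 E=2 S=0 W=1
Step 2 [NS]: N:empty,E:wait,S:empty,W:wait | queues: N=0 E=2 S=0 W=1
Step 3 [EW]: N:wait,E:car2-GO,S:wait,W:car4-GO | queues: N=0 E=1 S=0 W=0
Step 4 [EW]: N:wait,E:car3-GO,S:wait,W:empty | queues: N=0 E=0 S=0 W=0

N: empty
E: empty
S: empty
W: empty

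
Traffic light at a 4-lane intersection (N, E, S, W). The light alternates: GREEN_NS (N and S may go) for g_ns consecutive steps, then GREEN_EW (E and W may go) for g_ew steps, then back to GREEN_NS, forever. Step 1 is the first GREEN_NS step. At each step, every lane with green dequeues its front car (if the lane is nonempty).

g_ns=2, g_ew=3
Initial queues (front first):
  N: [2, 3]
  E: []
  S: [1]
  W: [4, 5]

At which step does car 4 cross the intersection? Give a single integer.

Step 1 [NS]: N:car2-GO,E:wait,S:car1-GO,W:wait | queues: N=1 E=0 S=0 W=2
Step 2 [NS]: N:car3-GO,E:wait,S:empty,W:wait | queues: N=0 E=0 S=0 W=2
Step 3 [EW]: N:wait,E:empty,S:wait,W:car4-GO | queues: N=0 E=0 S=0 W=1
Step 4 [EW]: N:wait,E:empty,S:wait,W:car5-GO | queues: N=0 E=0 S=0 W=0
Car 4 crosses at step 3

3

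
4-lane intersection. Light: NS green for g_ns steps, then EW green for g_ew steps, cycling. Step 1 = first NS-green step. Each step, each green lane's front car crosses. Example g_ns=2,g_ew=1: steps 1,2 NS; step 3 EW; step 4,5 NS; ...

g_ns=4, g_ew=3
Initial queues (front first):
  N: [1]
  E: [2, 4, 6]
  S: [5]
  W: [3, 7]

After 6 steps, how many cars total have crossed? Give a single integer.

Answer: 6

Derivation:
Step 1 [NS]: N:car1-GO,E:wait,S:car5-GO,W:wait | queues: N=0 E=3 S=0 W=2
Step 2 [NS]: N:empty,E:wait,S:empty,W:wait | queues: N=0 E=3 S=0 W=2
Step 3 [NS]: N:empty,E:wait,S:empty,W:wait | queues: N=0 E=3 S=0 W=2
Step 4 [NS]: N:empty,E:wait,S:empty,W:wait | queues: N=0 E=3 S=0 W=2
Step 5 [EW]: N:wait,E:car2-GO,S:wait,W:car3-GO | queues: N=0 E=2 S=0 W=1
Step 6 [EW]: N:wait,E:car4-GO,S:wait,W:car7-GO | queues: N=0 E=1 S=0 W=0
Cars crossed by step 6: 6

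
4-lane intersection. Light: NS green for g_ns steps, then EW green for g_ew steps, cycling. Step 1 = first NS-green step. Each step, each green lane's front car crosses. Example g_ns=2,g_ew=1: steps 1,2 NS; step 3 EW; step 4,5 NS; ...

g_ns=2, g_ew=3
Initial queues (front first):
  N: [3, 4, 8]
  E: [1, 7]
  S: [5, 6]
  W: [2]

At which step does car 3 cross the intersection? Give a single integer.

Step 1 [NS]: N:car3-GO,E:wait,S:car5-GO,W:wait | queues: N=2 E=2 S=1 W=1
Step 2 [NS]: N:car4-GO,E:wait,S:car6-GO,W:wait | queues: N=1 E=2 S=0 W=1
Step 3 [EW]: N:wait,E:car1-GO,S:wait,W:car2-GO | queues: N=1 E=1 S=0 W=0
Step 4 [EW]: N:wait,E:car7-GO,S:wait,W:empty | queues: N=1 E=0 S=0 W=0
Step 5 [EW]: N:wait,E:empty,S:wait,W:empty | queues: N=1 E=0 S=0 W=0
Step 6 [NS]: N:car8-GO,E:wait,S:empty,W:wait | queues: N=0 E=0 S=0 W=0
Car 3 crosses at step 1

1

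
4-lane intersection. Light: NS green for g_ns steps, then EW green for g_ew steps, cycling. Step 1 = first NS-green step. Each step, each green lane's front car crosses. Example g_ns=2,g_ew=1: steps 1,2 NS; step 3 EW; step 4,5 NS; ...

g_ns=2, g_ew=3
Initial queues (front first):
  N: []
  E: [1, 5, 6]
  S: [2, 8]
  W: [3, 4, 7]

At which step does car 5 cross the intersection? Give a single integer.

Step 1 [NS]: N:empty,E:wait,S:car2-GO,W:wait | queues: N=0 E=3 S=1 W=3
Step 2 [NS]: N:empty,E:wait,S:car8-GO,W:wait | queues: N=0 E=3 S=0 W=3
Step 3 [EW]: N:wait,E:car1-GO,S:wait,W:car3-GO | queues: N=0 E=2 S=0 W=2
Step 4 [EW]: N:wait,E:car5-GO,S:wait,W:car4-GO | queues: N=0 E=1 S=0 W=1
Step 5 [EW]: N:wait,E:car6-GO,S:wait,W:car7-GO | queues: N=0 E=0 S=0 W=0
Car 5 crosses at step 4

4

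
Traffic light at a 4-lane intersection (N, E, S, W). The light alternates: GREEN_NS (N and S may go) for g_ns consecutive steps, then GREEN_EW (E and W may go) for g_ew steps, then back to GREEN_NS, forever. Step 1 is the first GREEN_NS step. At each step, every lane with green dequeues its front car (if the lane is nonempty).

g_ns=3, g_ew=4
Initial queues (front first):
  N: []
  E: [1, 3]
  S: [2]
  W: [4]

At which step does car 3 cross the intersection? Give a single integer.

Step 1 [NS]: N:empty,E:wait,S:car2-GO,W:wait | queues: N=0 E=2 S=0 W=1
Step 2 [NS]: N:empty,E:wait,S:empty,W:wait | queues: N=0 E=2 S=0 W=1
Step 3 [NS]: N:empty,E:wait,S:empty,W:wait | queues: N=0 E=2 S=0 W=1
Step 4 [EW]: N:wait,E:car1-GO,S:wait,W:car4-GO | queues: N=0 E=1 S=0 W=0
Step 5 [EW]: N:wait,E:car3-GO,S:wait,W:empty | queues: N=0 E=0 S=0 W=0
Car 3 crosses at step 5

5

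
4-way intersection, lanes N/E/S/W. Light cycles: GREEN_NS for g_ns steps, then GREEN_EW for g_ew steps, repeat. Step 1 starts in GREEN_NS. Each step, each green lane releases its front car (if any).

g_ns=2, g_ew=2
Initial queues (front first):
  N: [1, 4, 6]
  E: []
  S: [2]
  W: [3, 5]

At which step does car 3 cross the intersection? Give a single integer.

Step 1 [NS]: N:car1-GO,E:wait,S:car2-GO,W:wait | queues: N=2 E=0 S=0 W=2
Step 2 [NS]: N:car4-GO,E:wait,S:empty,W:wait | queues: N=1 E=0 S=0 W=2
Step 3 [EW]: N:wait,E:empty,S:wait,W:car3-GO | queues: N=1 E=0 S=0 W=1
Step 4 [EW]: N:wait,E:empty,S:wait,W:car5-GO | queues: N=1 E=0 S=0 W=0
Step 5 [NS]: N:car6-GO,E:wait,S:empty,W:wait | queues: N=0 E=0 S=0 W=0
Car 3 crosses at step 3

3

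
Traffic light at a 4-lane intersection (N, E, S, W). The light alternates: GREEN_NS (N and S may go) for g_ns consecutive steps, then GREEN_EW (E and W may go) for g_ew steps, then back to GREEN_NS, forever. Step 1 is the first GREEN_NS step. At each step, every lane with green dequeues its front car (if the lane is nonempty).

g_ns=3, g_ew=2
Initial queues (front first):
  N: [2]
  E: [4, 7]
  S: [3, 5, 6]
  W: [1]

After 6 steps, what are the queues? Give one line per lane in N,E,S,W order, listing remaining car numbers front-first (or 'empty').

Step 1 [NS]: N:car2-GO,E:wait,S:car3-GO,W:wait | queues: N=0 E=2 S=2 W=1
Step 2 [NS]: N:empty,E:wait,S:car5-GO,W:wait | queues: N=0 E=2 S=1 W=1
Step 3 [NS]: N:empty,E:wait,S:car6-GO,W:wait | queues: N=0 E=2 S=0 W=1
Step 4 [EW]: N:wait,E:car4-GO,S:wait,W:car1-GO | queues: N=0 E=1 S=0 W=0
Step 5 [EW]: N:wait,E:car7-GO,S:wait,W:empty | queues: N=0 E=0 S=0 W=0

N: empty
E: empty
S: empty
W: empty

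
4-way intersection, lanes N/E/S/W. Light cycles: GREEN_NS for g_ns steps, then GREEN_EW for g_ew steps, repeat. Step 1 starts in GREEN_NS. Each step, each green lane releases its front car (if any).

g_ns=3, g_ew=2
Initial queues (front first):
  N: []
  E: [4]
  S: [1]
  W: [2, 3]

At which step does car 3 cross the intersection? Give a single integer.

Step 1 [NS]: N:empty,E:wait,S:car1-GO,W:wait | queues: N=0 E=1 S=0 W=2
Step 2 [NS]: N:empty,E:wait,S:empty,W:wait | queues: N=0 E=1 S=0 W=2
Step 3 [NS]: N:empty,E:wait,S:empty,W:wait | queues: N=0 E=1 S=0 W=2
Step 4 [EW]: N:wait,E:car4-GO,S:wait,W:car2-GO | queues: N=0 E=0 S=0 W=1
Step 5 [EW]: N:wait,E:empty,S:wait,W:car3-GO | queues: N=0 E=0 S=0 W=0
Car 3 crosses at step 5

5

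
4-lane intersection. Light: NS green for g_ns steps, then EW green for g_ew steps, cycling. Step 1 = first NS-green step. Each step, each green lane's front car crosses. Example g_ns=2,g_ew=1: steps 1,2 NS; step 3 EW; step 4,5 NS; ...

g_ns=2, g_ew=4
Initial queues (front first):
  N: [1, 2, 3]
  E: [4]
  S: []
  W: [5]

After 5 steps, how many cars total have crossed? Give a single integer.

Answer: 4

Derivation:
Step 1 [NS]: N:car1-GO,E:wait,S:empty,W:wait | queues: N=2 E=1 S=0 W=1
Step 2 [NS]: N:car2-GO,E:wait,S:empty,W:wait | queues: N=1 E=1 S=0 W=1
Step 3 [EW]: N:wait,E:car4-GO,S:wait,W:car5-GO | queues: N=1 E=0 S=0 W=0
Step 4 [EW]: N:wait,E:empty,S:wait,W:empty | queues: N=1 E=0 S=0 W=0
Step 5 [EW]: N:wait,E:empty,S:wait,W:empty | queues: N=1 E=0 S=0 W=0
Cars crossed by step 5: 4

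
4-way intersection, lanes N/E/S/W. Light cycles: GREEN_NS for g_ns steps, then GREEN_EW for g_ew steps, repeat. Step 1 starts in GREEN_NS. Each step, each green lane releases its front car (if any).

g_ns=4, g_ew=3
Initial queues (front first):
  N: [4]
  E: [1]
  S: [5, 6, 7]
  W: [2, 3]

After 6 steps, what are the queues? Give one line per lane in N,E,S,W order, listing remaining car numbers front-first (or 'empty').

Step 1 [NS]: N:car4-GO,E:wait,S:car5-GO,W:wait | queues: N=0 E=1 S=2 W=2
Step 2 [NS]: N:empty,E:wait,S:car6-GO,W:wait | queues: N=0 E=1 S=1 W=2
Step 3 [NS]: N:empty,E:wait,S:car7-GO,W:wait | queues: N=0 E=1 S=0 W=2
Step 4 [NS]: N:empty,E:wait,S:empty,W:wait | queues: N=0 E=1 S=0 W=2
Step 5 [EW]: N:wait,E:car1-GO,S:wait,W:car2-GO | queues: N=0 E=0 S=0 W=1
Step 6 [EW]: N:wait,E:empty,S:wait,W:car3-GO | queues: N=0 E=0 S=0 W=0

N: empty
E: empty
S: empty
W: empty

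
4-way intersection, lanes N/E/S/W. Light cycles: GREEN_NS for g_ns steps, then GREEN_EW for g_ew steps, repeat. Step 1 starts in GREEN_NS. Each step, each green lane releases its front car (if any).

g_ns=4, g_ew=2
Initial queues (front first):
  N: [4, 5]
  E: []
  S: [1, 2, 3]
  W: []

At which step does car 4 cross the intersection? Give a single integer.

Step 1 [NS]: N:car4-GO,E:wait,S:car1-GO,W:wait | queues: N=1 E=0 S=2 W=0
Step 2 [NS]: N:car5-GO,E:wait,S:car2-GO,W:wait | queues: N=0 E=0 S=1 W=0
Step 3 [NS]: N:empty,E:wait,S:car3-GO,W:wait | queues: N=0 E=0 S=0 W=0
Car 4 crosses at step 1

1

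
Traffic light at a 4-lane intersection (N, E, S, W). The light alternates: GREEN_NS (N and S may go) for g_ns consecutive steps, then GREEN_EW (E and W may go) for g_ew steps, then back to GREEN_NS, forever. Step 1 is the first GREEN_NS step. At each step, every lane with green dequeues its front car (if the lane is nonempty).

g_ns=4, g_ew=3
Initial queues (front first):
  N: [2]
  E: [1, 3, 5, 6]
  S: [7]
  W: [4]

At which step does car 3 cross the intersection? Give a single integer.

Step 1 [NS]: N:car2-GO,E:wait,S:car7-GO,W:wait | queues: N=0 E=4 S=0 W=1
Step 2 [NS]: N:empty,E:wait,S:empty,W:wait | queues: N=0 E=4 S=0 W=1
Step 3 [NS]: N:empty,E:wait,S:empty,W:wait | queues: N=0 E=4 S=0 W=1
Step 4 [NS]: N:empty,E:wait,S:empty,W:wait | queues: N=0 E=4 S=0 W=1
Step 5 [EW]: N:wait,E:car1-GO,S:wait,W:car4-GO | queues: N=0 E=3 S=0 W=0
Step 6 [EW]: N:wait,E:car3-GO,S:wait,W:empty | queues: N=0 E=2 S=0 W=0
Step 7 [EW]: N:wait,E:car5-GO,S:wait,W:empty | queues: N=0 E=1 S=0 W=0
Step 8 [NS]: N:empty,E:wait,S:empty,W:wait | queues: N=0 E=1 S=0 W=0
Step 9 [NS]: N:empty,E:wait,S:empty,W:wait | queues: N=0 E=1 S=0 W=0
Step 10 [NS]: N:empty,E:wait,S:empty,W:wait | queues: N=0 E=1 S=0 W=0
Step 11 [NS]: N:empty,E:wait,S:empty,W:wait | queues: N=0 E=1 S=0 W=0
Step 12 [EW]: N:wait,E:car6-GO,S:wait,W:empty | queues: N=0 E=0 S=0 W=0
Car 3 crosses at step 6

6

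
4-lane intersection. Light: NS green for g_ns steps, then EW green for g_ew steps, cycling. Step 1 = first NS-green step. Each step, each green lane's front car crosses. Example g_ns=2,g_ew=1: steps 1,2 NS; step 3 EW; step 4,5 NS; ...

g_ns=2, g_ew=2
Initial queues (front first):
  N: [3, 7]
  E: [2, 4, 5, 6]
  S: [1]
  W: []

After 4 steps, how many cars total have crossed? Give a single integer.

Step 1 [NS]: N:car3-GO,E:wait,S:car1-GO,W:wait | queues: N=1 E=4 S=0 W=0
Step 2 [NS]: N:car7-GO,E:wait,S:empty,W:wait | queues: N=0 E=4 S=0 W=0
Step 3 [EW]: N:wait,E:car2-GO,S:wait,W:empty | queues: N=0 E=3 S=0 W=0
Step 4 [EW]: N:wait,E:car4-GO,S:wait,W:empty | queues: N=0 E=2 S=0 W=0
Cars crossed by step 4: 5

Answer: 5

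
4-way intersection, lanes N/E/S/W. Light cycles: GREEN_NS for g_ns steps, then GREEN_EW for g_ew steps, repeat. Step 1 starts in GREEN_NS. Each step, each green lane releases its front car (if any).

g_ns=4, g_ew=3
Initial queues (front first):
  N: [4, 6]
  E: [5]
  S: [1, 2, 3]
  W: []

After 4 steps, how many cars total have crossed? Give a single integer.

Step 1 [NS]: N:car4-GO,E:wait,S:car1-GO,W:wait | queues: N=1 E=1 S=2 W=0
Step 2 [NS]: N:car6-GO,E:wait,S:car2-GO,W:wait | queues: N=0 E=1 S=1 W=0
Step 3 [NS]: N:empty,E:wait,S:car3-GO,W:wait | queues: N=0 E=1 S=0 W=0
Step 4 [NS]: N:empty,E:wait,S:empty,W:wait | queues: N=0 E=1 S=0 W=0
Cars crossed by step 4: 5

Answer: 5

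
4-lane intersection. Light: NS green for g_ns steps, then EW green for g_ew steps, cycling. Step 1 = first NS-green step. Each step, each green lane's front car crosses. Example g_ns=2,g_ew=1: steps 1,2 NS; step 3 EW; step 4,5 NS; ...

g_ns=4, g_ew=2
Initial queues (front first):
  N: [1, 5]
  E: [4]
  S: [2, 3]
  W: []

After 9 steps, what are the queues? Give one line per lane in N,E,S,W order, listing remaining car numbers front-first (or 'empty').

Step 1 [NS]: N:car1-GO,E:wait,S:car2-GO,W:wait | queues: N=1 E=1 S=1 W=0
Step 2 [NS]: N:car5-GO,E:wait,S:car3-GO,W:wait | queues: N=0 E=1 S=0 W=0
Step 3 [NS]: N:empty,E:wait,S:empty,W:wait | queues: N=0 E=1 S=0 W=0
Step 4 [NS]: N:empty,E:wait,S:empty,W:wait | queues: N=0 E=1 S=0 W=0
Step 5 [EW]: N:wait,E:car4-GO,S:wait,W:empty | queues: N=0 E=0 S=0 W=0

N: empty
E: empty
S: empty
W: empty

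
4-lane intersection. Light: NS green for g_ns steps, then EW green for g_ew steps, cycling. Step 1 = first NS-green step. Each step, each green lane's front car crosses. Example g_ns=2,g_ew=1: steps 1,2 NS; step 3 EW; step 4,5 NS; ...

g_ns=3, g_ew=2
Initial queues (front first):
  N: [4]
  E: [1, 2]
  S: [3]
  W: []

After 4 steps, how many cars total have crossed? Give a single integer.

Answer: 3

Derivation:
Step 1 [NS]: N:car4-GO,E:wait,S:car3-GO,W:wait | queues: N=0 E=2 S=0 W=0
Step 2 [NS]: N:empty,E:wait,S:empty,W:wait | queues: N=0 E=2 S=0 W=0
Step 3 [NS]: N:empty,E:wait,S:empty,W:wait | queues: N=0 E=2 S=0 W=0
Step 4 [EW]: N:wait,E:car1-GO,S:wait,W:empty | queues: N=0 E=1 S=0 W=0
Cars crossed by step 4: 3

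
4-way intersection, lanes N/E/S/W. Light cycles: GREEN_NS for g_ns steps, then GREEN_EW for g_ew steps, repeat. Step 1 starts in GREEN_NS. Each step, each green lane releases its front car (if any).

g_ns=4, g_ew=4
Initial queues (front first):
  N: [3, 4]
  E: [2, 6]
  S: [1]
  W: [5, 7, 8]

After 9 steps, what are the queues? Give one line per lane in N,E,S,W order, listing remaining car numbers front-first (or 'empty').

Step 1 [NS]: N:car3-GO,E:wait,S:car1-GO,W:wait | queues: N=1 E=2 S=0 W=3
Step 2 [NS]: N:car4-GO,E:wait,S:empty,W:wait | queues: N=0 E=2 S=0 W=3
Step 3 [NS]: N:empty,E:wait,S:empty,W:wait | queues: N=0 E=2 S=0 W=3
Step 4 [NS]: N:empty,E:wait,S:empty,W:wait | queues: N=0 E=2 S=0 W=3
Step 5 [EW]: N:wait,E:car2-GO,S:wait,W:car5-GO | queues: N=0 E=1 S=0 W=2
Step 6 [EW]: N:wait,E:car6-GO,S:wait,W:car7-GO | queues: N=0 E=0 S=0 W=1
Step 7 [EW]: N:wait,E:empty,S:wait,W:car8-GO | queues: N=0 E=0 S=0 W=0

N: empty
E: empty
S: empty
W: empty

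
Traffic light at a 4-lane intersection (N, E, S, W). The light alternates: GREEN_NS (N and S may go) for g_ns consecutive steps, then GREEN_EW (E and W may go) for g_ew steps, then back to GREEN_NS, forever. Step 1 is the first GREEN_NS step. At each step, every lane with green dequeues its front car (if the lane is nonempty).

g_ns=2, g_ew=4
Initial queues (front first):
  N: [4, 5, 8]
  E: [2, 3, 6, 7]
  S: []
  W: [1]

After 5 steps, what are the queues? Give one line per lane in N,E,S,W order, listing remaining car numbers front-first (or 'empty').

Step 1 [NS]: N:car4-GO,E:wait,S:empty,W:wait | queues: N=2 E=4 S=0 W=1
Step 2 [NS]: N:car5-GO,E:wait,S:empty,W:wait | queues: N=1 E=4 S=0 W=1
Step 3 [EW]: N:wait,E:car2-GO,S:wait,W:car1-GO | queues: N=1 E=3 S=0 W=0
Step 4 [EW]: N:wait,E:car3-GO,S:wait,W:empty | queues: N=1 E=2 S=0 W=0
Step 5 [EW]: N:wait,E:car6-GO,S:wait,W:empty | queues: N=1 E=1 S=0 W=0

N: 8
E: 7
S: empty
W: empty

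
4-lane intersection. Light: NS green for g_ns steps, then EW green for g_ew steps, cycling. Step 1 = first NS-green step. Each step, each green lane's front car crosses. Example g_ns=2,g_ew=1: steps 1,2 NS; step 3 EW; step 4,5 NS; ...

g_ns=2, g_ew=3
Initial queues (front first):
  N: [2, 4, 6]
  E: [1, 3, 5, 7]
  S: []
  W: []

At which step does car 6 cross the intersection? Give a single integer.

Step 1 [NS]: N:car2-GO,E:wait,S:empty,W:wait | queues: N=2 E=4 S=0 W=0
Step 2 [NS]: N:car4-GO,E:wait,S:empty,W:wait | queues: N=1 E=4 S=0 W=0
Step 3 [EW]: N:wait,E:car1-GO,S:wait,W:empty | queues: N=1 E=3 S=0 W=0
Step 4 [EW]: N:wait,E:car3-GO,S:wait,W:empty | queues: N=1 E=2 S=0 W=0
Step 5 [EW]: N:wait,E:car5-GO,S:wait,W:empty | queues: N=1 E=1 S=0 W=0
Step 6 [NS]: N:car6-GO,E:wait,S:empty,W:wait | queues: N=0 E=1 S=0 W=0
Step 7 [NS]: N:empty,E:wait,S:empty,W:wait | queues: N=0 E=1 S=0 W=0
Step 8 [EW]: N:wait,E:car7-GO,S:wait,W:empty | queues: N=0 E=0 S=0 W=0
Car 6 crosses at step 6

6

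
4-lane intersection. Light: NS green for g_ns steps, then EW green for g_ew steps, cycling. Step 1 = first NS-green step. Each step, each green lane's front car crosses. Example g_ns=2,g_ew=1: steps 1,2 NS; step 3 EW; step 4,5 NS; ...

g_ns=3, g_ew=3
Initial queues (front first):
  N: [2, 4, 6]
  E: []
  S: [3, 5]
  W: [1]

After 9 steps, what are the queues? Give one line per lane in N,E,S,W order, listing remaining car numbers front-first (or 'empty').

Step 1 [NS]: N:car2-GO,E:wait,S:car3-GO,W:wait | queues: N=2 E=0 S=1 W=1
Step 2 [NS]: N:car4-GO,E:wait,S:car5-GO,W:wait | queues: N=1 E=0 S=0 W=1
Step 3 [NS]: N:car6-GO,E:wait,S:empty,W:wait | queues: N=0 E=0 S=0 W=1
Step 4 [EW]: N:wait,E:empty,S:wait,W:car1-GO | queues: N=0 E=0 S=0 W=0

N: empty
E: empty
S: empty
W: empty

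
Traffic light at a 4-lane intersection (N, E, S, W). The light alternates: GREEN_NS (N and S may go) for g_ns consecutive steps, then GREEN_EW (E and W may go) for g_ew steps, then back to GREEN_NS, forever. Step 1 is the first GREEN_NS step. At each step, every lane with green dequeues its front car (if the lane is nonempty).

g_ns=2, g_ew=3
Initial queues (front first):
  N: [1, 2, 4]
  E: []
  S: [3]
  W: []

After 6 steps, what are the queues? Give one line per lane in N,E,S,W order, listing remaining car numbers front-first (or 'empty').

Step 1 [NS]: N:car1-GO,E:wait,S:car3-GO,W:wait | queues: N=2 E=0 S=0 W=0
Step 2 [NS]: N:car2-GO,E:wait,S:empty,W:wait | queues: N=1 E=0 S=0 W=0
Step 3 [EW]: N:wait,E:empty,S:wait,W:empty | queues: N=1 E=0 S=0 W=0
Step 4 [EW]: N:wait,E:empty,S:wait,W:empty | queues: N=1 E=0 S=0 W=0
Step 5 [EW]: N:wait,E:empty,S:wait,W:empty | queues: N=1 E=0 S=0 W=0
Step 6 [NS]: N:car4-GO,E:wait,S:empty,W:wait | queues: N=0 E=0 S=0 W=0

N: empty
E: empty
S: empty
W: empty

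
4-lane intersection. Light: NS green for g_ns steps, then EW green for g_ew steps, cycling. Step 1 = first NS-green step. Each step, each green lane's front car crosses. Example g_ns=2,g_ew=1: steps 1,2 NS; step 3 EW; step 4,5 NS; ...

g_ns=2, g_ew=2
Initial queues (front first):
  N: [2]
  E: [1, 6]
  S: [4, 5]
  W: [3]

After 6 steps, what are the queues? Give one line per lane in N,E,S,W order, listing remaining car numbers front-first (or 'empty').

Step 1 [NS]: N:car2-GO,E:wait,S:car4-GO,W:wait | queues: N=0 E=2 S=1 W=1
Step 2 [NS]: N:empty,E:wait,S:car5-GO,W:wait | queues: N=0 E=2 S=0 W=1
Step 3 [EW]: N:wait,E:car1-GO,S:wait,W:car3-GO | queues: N=0 E=1 S=0 W=0
Step 4 [EW]: N:wait,E:car6-GO,S:wait,W:empty | queues: N=0 E=0 S=0 W=0

N: empty
E: empty
S: empty
W: empty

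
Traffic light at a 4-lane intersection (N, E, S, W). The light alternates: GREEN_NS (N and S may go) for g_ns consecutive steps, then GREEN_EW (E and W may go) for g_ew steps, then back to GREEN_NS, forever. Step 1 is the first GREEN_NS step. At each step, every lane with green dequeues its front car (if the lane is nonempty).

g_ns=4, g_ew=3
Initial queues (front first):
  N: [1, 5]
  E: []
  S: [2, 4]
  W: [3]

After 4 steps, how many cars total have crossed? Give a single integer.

Answer: 4

Derivation:
Step 1 [NS]: N:car1-GO,E:wait,S:car2-GO,W:wait | queues: N=1 E=0 S=1 W=1
Step 2 [NS]: N:car5-GO,E:wait,S:car4-GO,W:wait | queues: N=0 E=0 S=0 W=1
Step 3 [NS]: N:empty,E:wait,S:empty,W:wait | queues: N=0 E=0 S=0 W=1
Step 4 [NS]: N:empty,E:wait,S:empty,W:wait | queues: N=0 E=0 S=0 W=1
Cars crossed by step 4: 4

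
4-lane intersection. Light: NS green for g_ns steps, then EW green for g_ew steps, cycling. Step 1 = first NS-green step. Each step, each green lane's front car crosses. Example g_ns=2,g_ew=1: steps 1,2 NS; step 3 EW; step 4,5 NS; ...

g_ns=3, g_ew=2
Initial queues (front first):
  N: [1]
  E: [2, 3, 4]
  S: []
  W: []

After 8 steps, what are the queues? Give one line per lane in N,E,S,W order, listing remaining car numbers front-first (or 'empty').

Step 1 [NS]: N:car1-GO,E:wait,S:empty,W:wait | queues: N=0 E=3 S=0 W=0
Step 2 [NS]: N:empty,E:wait,S:empty,W:wait | queues: N=0 E=3 S=0 W=0
Step 3 [NS]: N:empty,E:wait,S:empty,W:wait | queues: N=0 E=3 S=0 W=0
Step 4 [EW]: N:wait,E:car2-GO,S:wait,W:empty | queues: N=0 E=2 S=0 W=0
Step 5 [EW]: N:wait,E:car3-GO,S:wait,W:empty | queues: N=0 E=1 S=0 W=0
Step 6 [NS]: N:empty,E:wait,S:empty,W:wait | queues: N=0 E=1 S=0 W=0
Step 7 [NS]: N:empty,E:wait,S:empty,W:wait | queues: N=0 E=1 S=0 W=0
Step 8 [NS]: N:empty,E:wait,S:empty,W:wait | queues: N=0 E=1 S=0 W=0

N: empty
E: 4
S: empty
W: empty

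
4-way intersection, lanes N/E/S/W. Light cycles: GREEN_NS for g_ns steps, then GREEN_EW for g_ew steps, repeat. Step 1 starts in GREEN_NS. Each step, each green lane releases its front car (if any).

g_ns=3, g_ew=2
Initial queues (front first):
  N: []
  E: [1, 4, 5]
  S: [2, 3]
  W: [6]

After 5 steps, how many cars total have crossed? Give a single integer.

Step 1 [NS]: N:empty,E:wait,S:car2-GO,W:wait | queues: N=0 E=3 S=1 W=1
Step 2 [NS]: N:empty,E:wait,S:car3-GO,W:wait | queues: N=0 E=3 S=0 W=1
Step 3 [NS]: N:empty,E:wait,S:empty,W:wait | queues: N=0 E=3 S=0 W=1
Step 4 [EW]: N:wait,E:car1-GO,S:wait,W:car6-GO | queues: N=0 E=2 S=0 W=0
Step 5 [EW]: N:wait,E:car4-GO,S:wait,W:empty | queues: N=0 E=1 S=0 W=0
Cars crossed by step 5: 5

Answer: 5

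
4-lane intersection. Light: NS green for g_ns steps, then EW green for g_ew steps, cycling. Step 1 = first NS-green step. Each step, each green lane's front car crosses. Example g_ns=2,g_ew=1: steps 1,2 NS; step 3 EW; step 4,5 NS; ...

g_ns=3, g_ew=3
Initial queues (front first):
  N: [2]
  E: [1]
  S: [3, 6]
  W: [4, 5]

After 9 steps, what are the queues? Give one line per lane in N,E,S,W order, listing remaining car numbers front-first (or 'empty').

Step 1 [NS]: N:car2-GO,E:wait,S:car3-GO,W:wait | queues: N=0 E=1 S=1 W=2
Step 2 [NS]: N:empty,E:wait,S:car6-GO,W:wait | queues: N=0 E=1 S=0 W=2
Step 3 [NS]: N:empty,E:wait,S:empty,W:wait | queues: N=0 E=1 S=0 W=2
Step 4 [EW]: N:wait,E:car1-GO,S:wait,W:car4-GO | queues: N=0 E=0 S=0 W=1
Step 5 [EW]: N:wait,E:empty,S:wait,W:car5-GO | queues: N=0 E=0 S=0 W=0

N: empty
E: empty
S: empty
W: empty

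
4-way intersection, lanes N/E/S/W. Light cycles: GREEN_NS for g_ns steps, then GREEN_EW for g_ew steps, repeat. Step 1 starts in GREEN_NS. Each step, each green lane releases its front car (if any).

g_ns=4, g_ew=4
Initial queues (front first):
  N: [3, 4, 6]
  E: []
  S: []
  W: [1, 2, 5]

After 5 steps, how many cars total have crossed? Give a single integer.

Step 1 [NS]: N:car3-GO,E:wait,S:empty,W:wait | queues: N=2 E=0 S=0 W=3
Step 2 [NS]: N:car4-GO,E:wait,S:empty,W:wait | queues: N=1 E=0 S=0 W=3
Step 3 [NS]: N:car6-GO,E:wait,S:empty,W:wait | queues: N=0 E=0 S=0 W=3
Step 4 [NS]: N:empty,E:wait,S:empty,W:wait | queues: N=0 E=0 S=0 W=3
Step 5 [EW]: N:wait,E:empty,S:wait,W:car1-GO | queues: N=0 E=0 S=0 W=2
Cars crossed by step 5: 4

Answer: 4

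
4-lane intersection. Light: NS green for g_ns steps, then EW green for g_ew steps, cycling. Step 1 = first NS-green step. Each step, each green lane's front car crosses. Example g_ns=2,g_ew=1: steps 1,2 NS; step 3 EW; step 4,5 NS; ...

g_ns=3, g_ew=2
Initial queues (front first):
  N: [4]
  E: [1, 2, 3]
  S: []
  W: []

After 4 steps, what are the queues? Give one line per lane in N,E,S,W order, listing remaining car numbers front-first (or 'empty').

Step 1 [NS]: N:car4-GO,E:wait,S:empty,W:wait | queues: N=0 E=3 S=0 W=0
Step 2 [NS]: N:empty,E:wait,S:empty,W:wait | queues: N=0 E=3 S=0 W=0
Step 3 [NS]: N:empty,E:wait,S:empty,W:wait | queues: N=0 E=3 S=0 W=0
Step 4 [EW]: N:wait,E:car1-GO,S:wait,W:empty | queues: N=0 E=2 S=0 W=0

N: empty
E: 2 3
S: empty
W: empty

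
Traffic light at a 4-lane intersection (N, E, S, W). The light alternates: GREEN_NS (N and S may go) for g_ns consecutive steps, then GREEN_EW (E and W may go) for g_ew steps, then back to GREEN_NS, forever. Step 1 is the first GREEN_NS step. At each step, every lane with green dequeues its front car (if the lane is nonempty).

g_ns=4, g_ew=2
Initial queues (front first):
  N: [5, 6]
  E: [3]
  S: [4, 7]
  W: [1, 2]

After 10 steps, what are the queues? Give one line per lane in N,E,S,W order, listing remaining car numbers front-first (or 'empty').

Step 1 [NS]: N:car5-GO,E:wait,S:car4-GO,W:wait | queues: N=1 E=1 S=1 W=2
Step 2 [NS]: N:car6-GO,E:wait,S:car7-GO,W:wait | queues: N=0 E=1 S=0 W=2
Step 3 [NS]: N:empty,E:wait,S:empty,W:wait | queues: N=0 E=1 S=0 W=2
Step 4 [NS]: N:empty,E:wait,S:empty,W:wait | queues: N=0 E=1 S=0 W=2
Step 5 [EW]: N:wait,E:car3-GO,S:wait,W:car1-GO | queues: N=0 E=0 S=0 W=1
Step 6 [EW]: N:wait,E:empty,S:wait,W:car2-GO | queues: N=0 E=0 S=0 W=0

N: empty
E: empty
S: empty
W: empty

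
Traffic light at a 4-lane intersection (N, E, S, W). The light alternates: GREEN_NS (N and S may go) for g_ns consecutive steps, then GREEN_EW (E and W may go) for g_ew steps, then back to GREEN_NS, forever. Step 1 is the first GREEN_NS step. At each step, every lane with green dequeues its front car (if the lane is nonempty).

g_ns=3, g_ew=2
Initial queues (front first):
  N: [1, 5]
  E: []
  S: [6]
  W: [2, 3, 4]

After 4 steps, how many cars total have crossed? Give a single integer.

Answer: 4

Derivation:
Step 1 [NS]: N:car1-GO,E:wait,S:car6-GO,W:wait | queues: N=1 E=0 S=0 W=3
Step 2 [NS]: N:car5-GO,E:wait,S:empty,W:wait | queues: N=0 E=0 S=0 W=3
Step 3 [NS]: N:empty,E:wait,S:empty,W:wait | queues: N=0 E=0 S=0 W=3
Step 4 [EW]: N:wait,E:empty,S:wait,W:car2-GO | queues: N=0 E=0 S=0 W=2
Cars crossed by step 4: 4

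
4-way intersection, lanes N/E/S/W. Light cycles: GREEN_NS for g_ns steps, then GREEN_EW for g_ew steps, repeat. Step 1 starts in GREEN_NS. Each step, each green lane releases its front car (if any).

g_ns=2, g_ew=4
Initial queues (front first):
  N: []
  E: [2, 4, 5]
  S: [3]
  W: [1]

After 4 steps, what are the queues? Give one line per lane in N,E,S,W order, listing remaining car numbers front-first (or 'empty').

Step 1 [NS]: N:empty,E:wait,S:car3-GO,W:wait | queues: N=0 E=3 S=0 W=1
Step 2 [NS]: N:empty,E:wait,S:empty,W:wait | queues: N=0 E=3 S=0 W=1
Step 3 [EW]: N:wait,E:car2-GO,S:wait,W:car1-GO | queues: N=0 E=2 S=0 W=0
Step 4 [EW]: N:wait,E:car4-GO,S:wait,W:empty | queues: N=0 E=1 S=0 W=0

N: empty
E: 5
S: empty
W: empty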